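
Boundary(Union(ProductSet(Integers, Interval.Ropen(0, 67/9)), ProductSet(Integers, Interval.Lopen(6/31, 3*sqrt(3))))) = ProductSet(Integers, Interval(0, 67/9))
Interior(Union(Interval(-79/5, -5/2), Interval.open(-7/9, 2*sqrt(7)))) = Union(Interval.open(-79/5, -5/2), Interval.open(-7/9, 2*sqrt(7)))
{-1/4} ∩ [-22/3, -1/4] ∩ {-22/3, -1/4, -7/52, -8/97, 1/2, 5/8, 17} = {-1/4}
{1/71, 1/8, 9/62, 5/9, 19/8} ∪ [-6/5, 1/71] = [-6/5, 1/71] ∪ {1/8, 9/62, 5/9, 19/8}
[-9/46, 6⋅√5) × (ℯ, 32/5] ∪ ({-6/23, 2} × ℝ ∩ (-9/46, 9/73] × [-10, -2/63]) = [-9/46, 6⋅√5) × (ℯ, 32/5]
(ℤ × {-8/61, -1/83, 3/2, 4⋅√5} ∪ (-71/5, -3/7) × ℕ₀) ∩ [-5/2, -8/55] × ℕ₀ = [-5/2, -3/7) × ℕ₀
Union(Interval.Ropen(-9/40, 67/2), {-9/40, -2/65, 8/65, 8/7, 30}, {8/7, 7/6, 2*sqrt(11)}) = Interval.Ropen(-9/40, 67/2)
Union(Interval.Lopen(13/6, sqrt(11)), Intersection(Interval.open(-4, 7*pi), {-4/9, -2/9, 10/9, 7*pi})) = Union({-4/9, -2/9, 10/9}, Interval.Lopen(13/6, sqrt(11)))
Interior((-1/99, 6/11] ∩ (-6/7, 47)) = (-1/99, 6/11)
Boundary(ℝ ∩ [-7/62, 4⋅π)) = {-7/62, 4⋅π}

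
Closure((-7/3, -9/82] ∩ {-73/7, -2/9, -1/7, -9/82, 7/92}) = {-2/9, -1/7, -9/82}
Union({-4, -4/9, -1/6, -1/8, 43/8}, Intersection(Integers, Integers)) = Union({-4/9, -1/6, -1/8, 43/8}, Integers)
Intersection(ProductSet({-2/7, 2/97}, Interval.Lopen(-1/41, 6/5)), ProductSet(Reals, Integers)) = ProductSet({-2/7, 2/97}, Range(0, 2, 1))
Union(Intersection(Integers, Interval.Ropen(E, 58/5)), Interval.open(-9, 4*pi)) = Union(Interval.open(-9, 4*pi), Range(3, 12, 1))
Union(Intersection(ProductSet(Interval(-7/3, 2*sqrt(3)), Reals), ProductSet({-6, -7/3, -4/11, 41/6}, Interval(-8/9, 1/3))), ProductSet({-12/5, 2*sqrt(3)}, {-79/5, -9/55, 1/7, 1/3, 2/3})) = Union(ProductSet({-12/5, 2*sqrt(3)}, {-79/5, -9/55, 1/7, 1/3, 2/3}), ProductSet({-7/3, -4/11}, Interval(-8/9, 1/3)))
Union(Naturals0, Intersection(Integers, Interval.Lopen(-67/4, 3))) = Union(Naturals0, Range(-16, 4, 1))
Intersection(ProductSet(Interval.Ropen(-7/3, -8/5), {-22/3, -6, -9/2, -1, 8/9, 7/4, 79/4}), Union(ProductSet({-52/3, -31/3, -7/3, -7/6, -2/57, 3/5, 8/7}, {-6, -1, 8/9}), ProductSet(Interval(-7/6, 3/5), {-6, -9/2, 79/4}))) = ProductSet({-7/3}, {-6, -1, 8/9})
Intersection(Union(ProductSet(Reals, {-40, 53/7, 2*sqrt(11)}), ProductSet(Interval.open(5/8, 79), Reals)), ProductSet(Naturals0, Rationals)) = Union(ProductSet(Naturals0, {-40, 53/7}), ProductSet(Range(1, 79, 1), Rationals))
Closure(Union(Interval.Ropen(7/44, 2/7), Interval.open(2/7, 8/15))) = Interval(7/44, 8/15)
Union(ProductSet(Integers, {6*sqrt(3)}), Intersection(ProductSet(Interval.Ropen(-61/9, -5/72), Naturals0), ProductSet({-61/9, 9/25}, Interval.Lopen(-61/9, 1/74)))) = Union(ProductSet({-61/9}, Range(0, 1, 1)), ProductSet(Integers, {6*sqrt(3)}))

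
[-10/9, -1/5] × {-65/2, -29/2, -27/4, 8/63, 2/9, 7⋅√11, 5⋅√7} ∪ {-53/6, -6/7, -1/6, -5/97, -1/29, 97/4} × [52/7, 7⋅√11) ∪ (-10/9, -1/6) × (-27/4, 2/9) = ((-10/9, -1/6) × (-27/4, 2/9)) ∪ ({-53/6, -6/7, -1/6, -5/97, -1/29, 97/4} × [52/7, 7⋅√11)) ∪ ([-10/9, -1/5] × {-65/2, -29/2, -27/4, 8/63, 2/9, 7⋅√11, 5⋅√7})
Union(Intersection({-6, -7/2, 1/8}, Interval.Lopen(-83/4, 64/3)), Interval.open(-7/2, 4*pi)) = Union({-6}, Interval.Ropen(-7/2, 4*pi))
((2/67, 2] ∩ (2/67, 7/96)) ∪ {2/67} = [2/67, 7/96)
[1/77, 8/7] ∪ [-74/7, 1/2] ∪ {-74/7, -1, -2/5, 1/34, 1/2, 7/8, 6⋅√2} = [-74/7, 8/7] ∪ {6⋅√2}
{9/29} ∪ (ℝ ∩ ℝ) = ℝ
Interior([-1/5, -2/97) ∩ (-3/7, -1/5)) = ∅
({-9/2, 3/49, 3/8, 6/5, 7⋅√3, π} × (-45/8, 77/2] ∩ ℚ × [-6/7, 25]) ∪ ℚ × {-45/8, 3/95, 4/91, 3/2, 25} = (ℚ × {-45/8, 3/95, 4/91, 3/2, 25}) ∪ ({-9/2, 3/49, 3/8, 6/5} × [-6/7, 25])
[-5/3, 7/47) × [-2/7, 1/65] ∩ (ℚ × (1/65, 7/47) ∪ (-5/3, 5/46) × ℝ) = (-5/3, 5/46) × [-2/7, 1/65]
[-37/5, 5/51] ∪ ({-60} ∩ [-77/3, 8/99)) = [-37/5, 5/51]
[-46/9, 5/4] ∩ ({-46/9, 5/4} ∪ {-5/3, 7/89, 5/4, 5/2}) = {-46/9, -5/3, 7/89, 5/4}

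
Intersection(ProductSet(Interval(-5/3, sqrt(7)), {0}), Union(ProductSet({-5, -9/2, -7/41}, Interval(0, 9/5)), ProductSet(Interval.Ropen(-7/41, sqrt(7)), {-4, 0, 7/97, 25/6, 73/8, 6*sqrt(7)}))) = ProductSet(Interval.Ropen(-7/41, sqrt(7)), {0})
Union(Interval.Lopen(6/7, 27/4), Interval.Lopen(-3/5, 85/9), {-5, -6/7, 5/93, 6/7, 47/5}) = Union({-5, -6/7}, Interval.Lopen(-3/5, 85/9))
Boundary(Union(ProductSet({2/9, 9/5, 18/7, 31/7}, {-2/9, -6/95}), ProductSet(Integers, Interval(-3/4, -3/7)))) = Union(ProductSet({2/9, 9/5, 18/7, 31/7}, {-2/9, -6/95}), ProductSet(Integers, Interval(-3/4, -3/7)))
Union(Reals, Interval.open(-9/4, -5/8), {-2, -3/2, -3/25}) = Interval(-oo, oo)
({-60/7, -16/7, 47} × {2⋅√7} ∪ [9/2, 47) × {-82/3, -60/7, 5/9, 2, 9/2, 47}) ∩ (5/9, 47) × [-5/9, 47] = [9/2, 47) × {5/9, 2, 9/2, 47}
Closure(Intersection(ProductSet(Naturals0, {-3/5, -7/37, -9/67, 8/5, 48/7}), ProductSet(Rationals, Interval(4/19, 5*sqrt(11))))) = ProductSet(Naturals0, {8/5, 48/7})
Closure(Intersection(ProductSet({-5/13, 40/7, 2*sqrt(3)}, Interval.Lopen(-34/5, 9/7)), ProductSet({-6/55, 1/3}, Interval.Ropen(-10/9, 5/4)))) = EmptySet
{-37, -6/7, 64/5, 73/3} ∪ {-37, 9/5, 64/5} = {-37, -6/7, 9/5, 64/5, 73/3}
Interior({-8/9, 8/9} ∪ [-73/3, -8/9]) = (-73/3, -8/9)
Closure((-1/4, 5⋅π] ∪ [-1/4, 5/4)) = [-1/4, 5⋅π]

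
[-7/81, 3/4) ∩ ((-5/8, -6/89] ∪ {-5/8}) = [-7/81, -6/89]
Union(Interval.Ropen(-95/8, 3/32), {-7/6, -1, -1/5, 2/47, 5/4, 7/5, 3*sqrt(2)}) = Union({5/4, 7/5, 3*sqrt(2)}, Interval.Ropen(-95/8, 3/32))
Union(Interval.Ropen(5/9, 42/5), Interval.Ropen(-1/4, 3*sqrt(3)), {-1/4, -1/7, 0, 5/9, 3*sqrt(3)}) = Interval.Ropen(-1/4, 42/5)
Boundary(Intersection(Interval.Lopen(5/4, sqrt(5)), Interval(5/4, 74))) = {5/4, sqrt(5)}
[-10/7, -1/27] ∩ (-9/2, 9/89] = [-10/7, -1/27]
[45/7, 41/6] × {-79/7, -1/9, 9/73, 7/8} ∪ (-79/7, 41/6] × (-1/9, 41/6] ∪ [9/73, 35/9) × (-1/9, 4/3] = ((-79/7, 41/6] × (-1/9, 41/6]) ∪ ([45/7, 41/6] × {-79/7, -1/9, 9/73, 7/8})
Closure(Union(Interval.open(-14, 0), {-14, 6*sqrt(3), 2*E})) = Union({6*sqrt(3), 2*E}, Interval(-14, 0))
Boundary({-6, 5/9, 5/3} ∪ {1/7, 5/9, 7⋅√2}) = {-6, 1/7, 5/9, 5/3, 7⋅√2}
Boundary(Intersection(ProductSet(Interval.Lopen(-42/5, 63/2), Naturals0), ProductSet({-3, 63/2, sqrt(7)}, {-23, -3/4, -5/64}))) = EmptySet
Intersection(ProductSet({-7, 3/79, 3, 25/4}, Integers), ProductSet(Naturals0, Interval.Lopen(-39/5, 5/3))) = ProductSet({3}, Range(-7, 2, 1))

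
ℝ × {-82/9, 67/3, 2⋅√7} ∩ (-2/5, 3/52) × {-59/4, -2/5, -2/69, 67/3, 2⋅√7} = (-2/5, 3/52) × {67/3, 2⋅√7}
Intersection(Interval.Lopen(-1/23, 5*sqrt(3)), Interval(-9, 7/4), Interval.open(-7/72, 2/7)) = Interval.open(-1/23, 2/7)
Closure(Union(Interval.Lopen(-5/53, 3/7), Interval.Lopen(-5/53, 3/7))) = Interval(-5/53, 3/7)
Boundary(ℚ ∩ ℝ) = ℝ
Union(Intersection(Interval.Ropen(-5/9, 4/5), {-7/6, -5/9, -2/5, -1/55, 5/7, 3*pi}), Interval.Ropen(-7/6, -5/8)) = Union({-5/9, -2/5, -1/55, 5/7}, Interval.Ropen(-7/6, -5/8))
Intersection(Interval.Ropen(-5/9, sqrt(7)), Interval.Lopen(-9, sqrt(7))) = Interval.Ropen(-5/9, sqrt(7))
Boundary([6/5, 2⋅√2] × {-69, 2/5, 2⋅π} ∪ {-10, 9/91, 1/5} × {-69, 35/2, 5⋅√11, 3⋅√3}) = ([6/5, 2⋅√2] × {-69, 2/5, 2⋅π}) ∪ ({-10, 9/91, 1/5} × {-69, 35/2, 5⋅√11, 3⋅√3})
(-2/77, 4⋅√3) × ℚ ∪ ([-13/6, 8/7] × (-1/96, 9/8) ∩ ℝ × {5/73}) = ([-13/6, 8/7] × {5/73}) ∪ ((-2/77, 4⋅√3) × ℚ)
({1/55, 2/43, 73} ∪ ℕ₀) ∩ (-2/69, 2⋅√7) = {0, 1, …, 5} ∪ {1/55, 2/43}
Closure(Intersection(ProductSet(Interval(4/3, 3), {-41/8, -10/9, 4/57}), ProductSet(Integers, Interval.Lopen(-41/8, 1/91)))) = ProductSet(Range(2, 4, 1), {-10/9})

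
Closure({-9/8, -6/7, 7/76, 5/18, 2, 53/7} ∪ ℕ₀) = {-9/8, -6/7, 7/76, 5/18, 53/7} ∪ ℕ₀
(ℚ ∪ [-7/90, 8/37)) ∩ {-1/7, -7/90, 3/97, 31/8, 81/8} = {-1/7, -7/90, 3/97, 31/8, 81/8}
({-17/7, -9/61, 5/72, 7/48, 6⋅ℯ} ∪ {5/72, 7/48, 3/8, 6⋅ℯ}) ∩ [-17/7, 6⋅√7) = {-17/7, -9/61, 5/72, 7/48, 3/8}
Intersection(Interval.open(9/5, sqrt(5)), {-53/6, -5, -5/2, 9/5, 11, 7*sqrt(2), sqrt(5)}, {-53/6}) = EmptySet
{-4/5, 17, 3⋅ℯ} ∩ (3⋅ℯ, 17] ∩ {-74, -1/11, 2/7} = ∅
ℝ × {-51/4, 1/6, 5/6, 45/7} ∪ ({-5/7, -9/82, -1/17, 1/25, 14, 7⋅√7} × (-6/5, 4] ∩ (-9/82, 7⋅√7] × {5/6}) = ℝ × {-51/4, 1/6, 5/6, 45/7}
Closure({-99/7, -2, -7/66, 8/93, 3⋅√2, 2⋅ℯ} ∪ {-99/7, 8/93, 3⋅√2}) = {-99/7, -2, -7/66, 8/93, 3⋅√2, 2⋅ℯ}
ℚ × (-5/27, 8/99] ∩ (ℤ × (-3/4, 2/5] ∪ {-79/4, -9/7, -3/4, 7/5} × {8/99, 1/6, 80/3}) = (ℤ × (-5/27, 8/99]) ∪ ({-79/4, -9/7, -3/4, 7/5} × {8/99})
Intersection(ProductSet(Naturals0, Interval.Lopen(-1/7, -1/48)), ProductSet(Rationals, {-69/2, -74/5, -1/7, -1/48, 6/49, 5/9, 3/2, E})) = ProductSet(Naturals0, {-1/48})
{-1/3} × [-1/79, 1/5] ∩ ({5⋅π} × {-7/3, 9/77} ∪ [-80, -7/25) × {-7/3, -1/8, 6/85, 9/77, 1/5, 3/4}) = {-1/3} × {6/85, 9/77, 1/5}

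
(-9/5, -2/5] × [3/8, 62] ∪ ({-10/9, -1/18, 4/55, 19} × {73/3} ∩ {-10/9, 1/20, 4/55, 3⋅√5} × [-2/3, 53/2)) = ({-10/9, 4/55} × {73/3}) ∪ ((-9/5, -2/5] × [3/8, 62])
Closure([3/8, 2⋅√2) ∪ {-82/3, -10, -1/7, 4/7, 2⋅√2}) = {-82/3, -10, -1/7} ∪ [3/8, 2⋅√2]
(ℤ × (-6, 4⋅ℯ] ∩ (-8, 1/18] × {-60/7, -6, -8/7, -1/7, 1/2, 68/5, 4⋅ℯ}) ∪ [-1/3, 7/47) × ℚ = ([-1/3, 7/47) × ℚ) ∪ ({-7, -6, …, 0} × {-8/7, -1/7, 1/2, 4⋅ℯ})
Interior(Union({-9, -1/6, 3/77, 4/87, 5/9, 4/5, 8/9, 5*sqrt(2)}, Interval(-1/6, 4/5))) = Interval.open(-1/6, 4/5)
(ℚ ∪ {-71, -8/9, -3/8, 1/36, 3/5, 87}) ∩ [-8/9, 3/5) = ℚ ∩ [-8/9, 3/5)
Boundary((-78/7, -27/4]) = {-78/7, -27/4}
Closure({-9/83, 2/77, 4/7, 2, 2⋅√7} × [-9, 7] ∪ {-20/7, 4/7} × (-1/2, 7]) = ({-20/7, 4/7} × [-1/2, 7]) ∪ ({-9/83, 2/77, 4/7, 2, 2⋅√7} × [-9, 7])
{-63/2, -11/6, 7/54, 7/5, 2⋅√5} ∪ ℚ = ℚ ∪ {2⋅√5}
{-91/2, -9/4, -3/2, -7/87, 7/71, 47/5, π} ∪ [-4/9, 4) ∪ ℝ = (-∞, ∞)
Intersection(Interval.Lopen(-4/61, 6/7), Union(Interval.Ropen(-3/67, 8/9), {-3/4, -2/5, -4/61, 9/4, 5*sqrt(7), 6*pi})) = Interval(-3/67, 6/7)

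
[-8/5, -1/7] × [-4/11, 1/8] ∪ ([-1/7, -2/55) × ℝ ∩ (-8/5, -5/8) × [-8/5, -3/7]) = [-8/5, -1/7] × [-4/11, 1/8]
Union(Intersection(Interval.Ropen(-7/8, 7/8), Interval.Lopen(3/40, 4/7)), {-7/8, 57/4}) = Union({-7/8, 57/4}, Interval.Lopen(3/40, 4/7))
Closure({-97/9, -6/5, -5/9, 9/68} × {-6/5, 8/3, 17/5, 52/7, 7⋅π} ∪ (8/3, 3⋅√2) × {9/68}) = ([8/3, 3⋅√2] × {9/68}) ∪ ({-97/9, -6/5, -5/9, 9/68} × {-6/5, 8/3, 17/5, 52/7, 7⋅π})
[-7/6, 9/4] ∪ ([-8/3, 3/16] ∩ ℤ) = {-2, -1, 0} ∪ [-7/6, 9/4]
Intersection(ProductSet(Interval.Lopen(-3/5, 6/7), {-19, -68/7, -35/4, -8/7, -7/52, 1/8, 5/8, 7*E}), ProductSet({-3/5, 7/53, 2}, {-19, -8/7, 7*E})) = ProductSet({7/53}, {-19, -8/7, 7*E})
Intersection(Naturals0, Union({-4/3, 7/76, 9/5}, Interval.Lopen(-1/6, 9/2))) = Range(0, 5, 1)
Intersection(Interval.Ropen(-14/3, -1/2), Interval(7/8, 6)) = EmptySet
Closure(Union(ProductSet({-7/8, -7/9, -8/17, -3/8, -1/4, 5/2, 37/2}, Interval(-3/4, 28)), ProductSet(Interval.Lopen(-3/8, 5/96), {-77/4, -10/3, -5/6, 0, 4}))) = Union(ProductSet({-7/8, -7/9, -8/17, -3/8, -1/4, 5/2, 37/2}, Interval(-3/4, 28)), ProductSet(Interval(-3/8, 5/96), {-77/4, -10/3, -5/6, 0, 4}))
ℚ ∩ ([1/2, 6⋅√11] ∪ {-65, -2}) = {-65, -2} ∪ (ℚ ∩ [1/2, 6⋅√11])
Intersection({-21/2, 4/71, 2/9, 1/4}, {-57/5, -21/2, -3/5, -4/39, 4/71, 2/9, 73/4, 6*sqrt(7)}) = {-21/2, 4/71, 2/9}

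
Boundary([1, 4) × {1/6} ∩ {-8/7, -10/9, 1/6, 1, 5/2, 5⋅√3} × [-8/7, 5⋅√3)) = {1, 5/2} × {1/6}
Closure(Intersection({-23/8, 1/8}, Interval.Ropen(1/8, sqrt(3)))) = {1/8}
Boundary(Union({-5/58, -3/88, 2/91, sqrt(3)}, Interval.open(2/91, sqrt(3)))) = {-5/58, -3/88, 2/91, sqrt(3)}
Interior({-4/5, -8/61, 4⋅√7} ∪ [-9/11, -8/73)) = (-9/11, -8/73)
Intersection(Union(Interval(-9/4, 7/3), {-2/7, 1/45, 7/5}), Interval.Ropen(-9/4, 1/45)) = Interval.Ropen(-9/4, 1/45)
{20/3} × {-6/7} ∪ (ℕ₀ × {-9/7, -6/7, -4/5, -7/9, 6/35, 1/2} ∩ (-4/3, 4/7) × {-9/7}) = ({20/3} × {-6/7}) ∪ ({0} × {-9/7})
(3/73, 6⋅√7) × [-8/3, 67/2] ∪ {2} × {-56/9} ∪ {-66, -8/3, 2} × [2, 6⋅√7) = ({2} × {-56/9}) ∪ ({-66, -8/3, 2} × [2, 6⋅√7)) ∪ ((3/73, 6⋅√7) × [-8/3, 67/2])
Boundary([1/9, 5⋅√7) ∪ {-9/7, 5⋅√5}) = {-9/7, 1/9, 5⋅√7}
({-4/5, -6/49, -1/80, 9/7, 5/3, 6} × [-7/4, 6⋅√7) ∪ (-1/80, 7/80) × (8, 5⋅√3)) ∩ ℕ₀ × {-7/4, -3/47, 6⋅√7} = {6} × {-7/4, -3/47}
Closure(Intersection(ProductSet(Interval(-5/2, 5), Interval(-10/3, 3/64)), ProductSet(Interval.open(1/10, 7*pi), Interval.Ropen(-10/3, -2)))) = Union(ProductSet({1/10, 5}, Interval(-10/3, -2)), ProductSet(Interval(1/10, 5), {-10/3, -2}), ProductSet(Interval.Lopen(1/10, 5), Interval.Ropen(-10/3, -2)))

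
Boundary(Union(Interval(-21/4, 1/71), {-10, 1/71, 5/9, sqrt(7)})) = {-10, -21/4, 1/71, 5/9, sqrt(7)}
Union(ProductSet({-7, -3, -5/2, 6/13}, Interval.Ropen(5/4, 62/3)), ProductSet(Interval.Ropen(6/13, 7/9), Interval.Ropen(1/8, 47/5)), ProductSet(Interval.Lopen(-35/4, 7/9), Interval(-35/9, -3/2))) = Union(ProductSet({-7, -3, -5/2, 6/13}, Interval.Ropen(5/4, 62/3)), ProductSet(Interval.Lopen(-35/4, 7/9), Interval(-35/9, -3/2)), ProductSet(Interval.Ropen(6/13, 7/9), Interval.Ropen(1/8, 47/5)))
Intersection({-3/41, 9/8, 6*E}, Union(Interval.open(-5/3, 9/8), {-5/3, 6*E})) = {-3/41, 6*E}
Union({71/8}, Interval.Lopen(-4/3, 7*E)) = Interval.Lopen(-4/3, 7*E)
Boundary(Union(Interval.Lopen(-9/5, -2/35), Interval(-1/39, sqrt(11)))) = {-9/5, -2/35, -1/39, sqrt(11)}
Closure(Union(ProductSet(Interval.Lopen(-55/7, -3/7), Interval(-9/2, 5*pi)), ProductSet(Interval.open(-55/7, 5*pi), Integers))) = Union(ProductSet(Interval(-55/7, -3/7), Interval(-9/2, 5*pi)), ProductSet(Interval(-55/7, 5*pi), Integers))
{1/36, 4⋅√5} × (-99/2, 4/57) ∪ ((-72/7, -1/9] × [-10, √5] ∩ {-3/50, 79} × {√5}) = {1/36, 4⋅√5} × (-99/2, 4/57)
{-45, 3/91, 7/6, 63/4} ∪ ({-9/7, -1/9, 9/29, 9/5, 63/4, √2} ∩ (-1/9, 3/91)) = {-45, 3/91, 7/6, 63/4}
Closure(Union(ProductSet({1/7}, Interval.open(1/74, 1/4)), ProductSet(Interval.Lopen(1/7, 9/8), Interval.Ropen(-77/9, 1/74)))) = Union(ProductSet({1/7}, Interval(1/74, 1/4)), ProductSet({1/7, 9/8}, Interval(-77/9, 1/74)), ProductSet(Interval(1/7, 9/8), {-77/9, 1/74}), ProductSet(Interval.Lopen(1/7, 9/8), Interval.Ropen(-77/9, 1/74)))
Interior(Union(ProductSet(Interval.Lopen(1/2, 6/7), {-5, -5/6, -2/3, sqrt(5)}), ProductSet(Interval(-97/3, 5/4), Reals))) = ProductSet(Interval.open(-97/3, 5/4), Reals)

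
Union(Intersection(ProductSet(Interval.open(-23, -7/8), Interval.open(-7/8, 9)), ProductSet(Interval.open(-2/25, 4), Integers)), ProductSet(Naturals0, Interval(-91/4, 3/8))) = ProductSet(Naturals0, Interval(-91/4, 3/8))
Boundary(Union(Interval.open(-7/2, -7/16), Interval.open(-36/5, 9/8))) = {-36/5, 9/8}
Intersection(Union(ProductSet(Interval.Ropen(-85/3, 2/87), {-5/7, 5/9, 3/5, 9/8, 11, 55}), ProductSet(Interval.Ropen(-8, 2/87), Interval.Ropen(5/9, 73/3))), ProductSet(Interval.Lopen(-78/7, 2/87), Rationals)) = Union(ProductSet(Interval.open(-78/7, 2/87), {-5/7, 5/9, 3/5, 9/8, 11, 55}), ProductSet(Interval.Ropen(-8, 2/87), Intersection(Interval.Ropen(5/9, 73/3), Rationals)))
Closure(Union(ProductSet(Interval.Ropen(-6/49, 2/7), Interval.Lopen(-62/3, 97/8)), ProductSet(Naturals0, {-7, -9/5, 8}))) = Union(ProductSet({-6/49, 2/7}, Interval(-62/3, 97/8)), ProductSet(Interval(-6/49, 2/7), {-62/3, 97/8}), ProductSet(Interval.Ropen(-6/49, 2/7), Interval.Lopen(-62/3, 97/8)), ProductSet(Naturals0, {-7, -9/5, 8}))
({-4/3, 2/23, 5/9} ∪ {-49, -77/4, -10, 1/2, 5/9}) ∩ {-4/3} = {-4/3}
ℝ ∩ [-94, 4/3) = [-94, 4/3)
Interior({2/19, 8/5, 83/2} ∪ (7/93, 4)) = (7/93, 4)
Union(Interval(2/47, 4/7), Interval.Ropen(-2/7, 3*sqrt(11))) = Interval.Ropen(-2/7, 3*sqrt(11))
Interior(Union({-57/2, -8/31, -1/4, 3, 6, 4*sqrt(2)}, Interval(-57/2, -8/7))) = Interval.open(-57/2, -8/7)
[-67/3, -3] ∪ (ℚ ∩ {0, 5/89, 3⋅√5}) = [-67/3, -3] ∪ {0, 5/89}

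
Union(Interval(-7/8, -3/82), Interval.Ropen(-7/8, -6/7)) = Interval(-7/8, -3/82)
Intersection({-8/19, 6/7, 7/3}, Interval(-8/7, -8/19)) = {-8/19}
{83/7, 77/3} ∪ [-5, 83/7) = [-5, 83/7] ∪ {77/3}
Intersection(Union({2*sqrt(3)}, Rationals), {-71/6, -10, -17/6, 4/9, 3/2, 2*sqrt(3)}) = {-71/6, -10, -17/6, 4/9, 3/2, 2*sqrt(3)}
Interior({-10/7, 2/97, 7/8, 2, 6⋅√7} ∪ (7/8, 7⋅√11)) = (7/8, 7⋅√11)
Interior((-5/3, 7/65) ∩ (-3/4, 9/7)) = (-3/4, 7/65)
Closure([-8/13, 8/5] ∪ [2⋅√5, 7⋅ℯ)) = [-8/13, 8/5] ∪ [2⋅√5, 7⋅ℯ]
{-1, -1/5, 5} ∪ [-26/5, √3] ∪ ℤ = ℤ ∪ [-26/5, √3]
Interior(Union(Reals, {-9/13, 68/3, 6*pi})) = Reals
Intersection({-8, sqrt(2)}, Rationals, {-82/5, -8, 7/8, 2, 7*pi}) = {-8}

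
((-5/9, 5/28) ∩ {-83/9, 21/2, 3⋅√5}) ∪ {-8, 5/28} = {-8, 5/28}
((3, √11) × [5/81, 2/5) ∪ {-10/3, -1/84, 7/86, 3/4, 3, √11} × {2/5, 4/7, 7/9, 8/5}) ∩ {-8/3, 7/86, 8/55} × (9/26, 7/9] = {7/86} × {2/5, 4/7, 7/9}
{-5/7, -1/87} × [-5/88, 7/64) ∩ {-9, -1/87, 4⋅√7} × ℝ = {-1/87} × [-5/88, 7/64)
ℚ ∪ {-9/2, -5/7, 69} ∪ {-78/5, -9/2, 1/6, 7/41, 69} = ℚ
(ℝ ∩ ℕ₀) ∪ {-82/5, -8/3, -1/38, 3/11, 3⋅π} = {-82/5, -8/3, -1/38, 3/11, 3⋅π} ∪ ℕ₀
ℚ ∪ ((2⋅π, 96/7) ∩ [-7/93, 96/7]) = ℚ ∪ (2⋅π, 96/7]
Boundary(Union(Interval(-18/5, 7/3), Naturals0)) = Union(Complement(Naturals0, Interval.open(-18/5, 7/3)), {-18/5, 7/3})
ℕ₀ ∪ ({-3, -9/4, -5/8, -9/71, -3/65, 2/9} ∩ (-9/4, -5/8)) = ℕ₀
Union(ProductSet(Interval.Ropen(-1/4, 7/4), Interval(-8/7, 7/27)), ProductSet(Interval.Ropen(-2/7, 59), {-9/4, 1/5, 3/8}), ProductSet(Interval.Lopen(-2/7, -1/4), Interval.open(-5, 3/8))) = Union(ProductSet(Interval.Lopen(-2/7, -1/4), Interval.open(-5, 3/8)), ProductSet(Interval.Ropen(-2/7, 59), {-9/4, 1/5, 3/8}), ProductSet(Interval.Ropen(-1/4, 7/4), Interval(-8/7, 7/27)))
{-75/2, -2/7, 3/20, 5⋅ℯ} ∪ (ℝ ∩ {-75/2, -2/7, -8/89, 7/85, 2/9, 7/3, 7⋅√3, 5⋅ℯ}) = {-75/2, -2/7, -8/89, 7/85, 3/20, 2/9, 7/3, 7⋅√3, 5⋅ℯ}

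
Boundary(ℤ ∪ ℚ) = ℝ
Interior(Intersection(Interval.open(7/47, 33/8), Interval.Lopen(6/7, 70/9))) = Interval.open(6/7, 33/8)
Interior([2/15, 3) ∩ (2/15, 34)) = (2/15, 3)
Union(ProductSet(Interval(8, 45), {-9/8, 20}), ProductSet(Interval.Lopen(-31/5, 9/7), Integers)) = Union(ProductSet(Interval.Lopen(-31/5, 9/7), Integers), ProductSet(Interval(8, 45), {-9/8, 20}))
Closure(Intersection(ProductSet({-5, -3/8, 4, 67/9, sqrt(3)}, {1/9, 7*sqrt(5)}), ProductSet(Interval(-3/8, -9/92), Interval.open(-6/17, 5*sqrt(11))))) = ProductSet({-3/8}, {1/9, 7*sqrt(5)})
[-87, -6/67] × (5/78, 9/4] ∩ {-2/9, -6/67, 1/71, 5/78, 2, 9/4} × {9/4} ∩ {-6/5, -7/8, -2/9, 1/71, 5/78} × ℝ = {-2/9} × {9/4}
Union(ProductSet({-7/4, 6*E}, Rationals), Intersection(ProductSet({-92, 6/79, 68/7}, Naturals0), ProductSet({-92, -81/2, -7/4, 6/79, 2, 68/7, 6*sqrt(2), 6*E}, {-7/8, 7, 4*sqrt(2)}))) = Union(ProductSet({-7/4, 6*E}, Rationals), ProductSet({-92, 6/79, 68/7}, {7}))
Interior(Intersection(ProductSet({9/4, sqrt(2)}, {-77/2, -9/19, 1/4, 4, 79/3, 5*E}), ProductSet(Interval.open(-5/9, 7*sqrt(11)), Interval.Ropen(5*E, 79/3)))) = EmptySet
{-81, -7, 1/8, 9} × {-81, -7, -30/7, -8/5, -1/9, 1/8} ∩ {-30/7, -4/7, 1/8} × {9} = ∅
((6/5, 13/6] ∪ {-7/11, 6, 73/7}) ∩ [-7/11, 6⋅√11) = {-7/11, 6, 73/7} ∪ (6/5, 13/6]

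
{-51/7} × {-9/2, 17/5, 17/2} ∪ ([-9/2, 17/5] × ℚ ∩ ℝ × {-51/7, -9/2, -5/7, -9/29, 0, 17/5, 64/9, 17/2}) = ({-51/7} × {-9/2, 17/5, 17/2}) ∪ ([-9/2, 17/5] × {-51/7, -9/2, -5/7, -9/29, 0, 17/5, 64/9, 17/2})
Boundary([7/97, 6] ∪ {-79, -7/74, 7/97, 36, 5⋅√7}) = {-79, -7/74, 7/97, 6, 36, 5⋅√7}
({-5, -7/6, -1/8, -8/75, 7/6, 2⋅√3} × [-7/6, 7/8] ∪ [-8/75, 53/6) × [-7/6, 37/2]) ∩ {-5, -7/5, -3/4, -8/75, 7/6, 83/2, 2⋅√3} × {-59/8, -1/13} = {-5, -8/75, 7/6, 2⋅√3} × {-1/13}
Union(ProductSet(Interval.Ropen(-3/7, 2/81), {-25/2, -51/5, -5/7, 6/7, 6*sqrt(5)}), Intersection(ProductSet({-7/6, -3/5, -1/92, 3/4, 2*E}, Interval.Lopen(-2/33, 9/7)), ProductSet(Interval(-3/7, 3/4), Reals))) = Union(ProductSet({-1/92, 3/4}, Interval.Lopen(-2/33, 9/7)), ProductSet(Interval.Ropen(-3/7, 2/81), {-25/2, -51/5, -5/7, 6/7, 6*sqrt(5)}))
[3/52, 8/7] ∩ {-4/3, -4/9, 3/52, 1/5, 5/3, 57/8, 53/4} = {3/52, 1/5}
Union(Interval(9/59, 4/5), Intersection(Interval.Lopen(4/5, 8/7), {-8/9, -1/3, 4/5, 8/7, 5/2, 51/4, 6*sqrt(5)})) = Union({8/7}, Interval(9/59, 4/5))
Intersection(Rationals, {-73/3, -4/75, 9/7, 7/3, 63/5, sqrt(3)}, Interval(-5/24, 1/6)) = {-4/75}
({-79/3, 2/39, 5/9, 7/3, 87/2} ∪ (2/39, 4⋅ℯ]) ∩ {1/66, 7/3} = {7/3}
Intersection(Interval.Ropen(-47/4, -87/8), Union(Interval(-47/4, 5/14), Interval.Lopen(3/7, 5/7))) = Interval.Ropen(-47/4, -87/8)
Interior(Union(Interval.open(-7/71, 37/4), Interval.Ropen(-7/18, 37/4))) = Interval.open(-7/18, 37/4)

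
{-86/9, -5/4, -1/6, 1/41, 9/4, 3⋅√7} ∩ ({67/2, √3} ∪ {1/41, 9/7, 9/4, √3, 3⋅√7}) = {1/41, 9/4, 3⋅√7}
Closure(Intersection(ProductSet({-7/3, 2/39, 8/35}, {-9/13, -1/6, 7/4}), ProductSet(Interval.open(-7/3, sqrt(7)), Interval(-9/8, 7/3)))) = ProductSet({2/39, 8/35}, {-9/13, -1/6, 7/4})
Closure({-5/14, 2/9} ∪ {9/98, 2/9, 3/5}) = {-5/14, 9/98, 2/9, 3/5}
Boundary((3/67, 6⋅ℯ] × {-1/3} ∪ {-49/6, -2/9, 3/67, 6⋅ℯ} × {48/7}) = ({-49/6, -2/9, 3/67, 6⋅ℯ} × {48/7}) ∪ ([3/67, 6⋅ℯ] × {-1/3})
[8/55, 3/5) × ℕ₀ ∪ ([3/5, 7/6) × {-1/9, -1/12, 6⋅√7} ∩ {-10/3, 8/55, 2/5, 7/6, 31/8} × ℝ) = [8/55, 3/5) × ℕ₀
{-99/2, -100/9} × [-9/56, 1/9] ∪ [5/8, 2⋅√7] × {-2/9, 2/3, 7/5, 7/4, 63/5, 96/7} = ({-99/2, -100/9} × [-9/56, 1/9]) ∪ ([5/8, 2⋅√7] × {-2/9, 2/3, 7/5, 7/4, 63/5, 96/7})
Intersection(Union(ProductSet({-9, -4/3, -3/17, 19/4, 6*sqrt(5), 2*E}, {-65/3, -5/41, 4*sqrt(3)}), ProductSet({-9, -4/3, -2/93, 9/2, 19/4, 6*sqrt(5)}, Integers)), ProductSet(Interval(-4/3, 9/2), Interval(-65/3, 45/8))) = Union(ProductSet({-4/3, -3/17}, {-65/3, -5/41}), ProductSet({-4/3, -2/93, 9/2}, Range(-21, 6, 1)))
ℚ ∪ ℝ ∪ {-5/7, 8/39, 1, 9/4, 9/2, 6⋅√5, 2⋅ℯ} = ℝ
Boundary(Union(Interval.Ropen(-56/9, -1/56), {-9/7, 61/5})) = {-56/9, -1/56, 61/5}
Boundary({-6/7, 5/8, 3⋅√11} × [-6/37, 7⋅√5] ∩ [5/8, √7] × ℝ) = {5/8} × [-6/37, 7⋅√5]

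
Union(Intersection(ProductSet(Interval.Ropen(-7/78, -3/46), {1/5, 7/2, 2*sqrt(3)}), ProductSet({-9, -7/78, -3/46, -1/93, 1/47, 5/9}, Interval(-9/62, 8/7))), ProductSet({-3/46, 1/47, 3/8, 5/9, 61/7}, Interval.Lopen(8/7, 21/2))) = Union(ProductSet({-7/78}, {1/5}), ProductSet({-3/46, 1/47, 3/8, 5/9, 61/7}, Interval.Lopen(8/7, 21/2)))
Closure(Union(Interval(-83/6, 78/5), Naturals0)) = Union(Complement(Naturals0, Interval.open(-83/6, 78/5)), Interval(-83/6, 78/5), Naturals0)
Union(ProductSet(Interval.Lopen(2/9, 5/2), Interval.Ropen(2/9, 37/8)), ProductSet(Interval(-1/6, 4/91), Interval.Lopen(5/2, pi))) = Union(ProductSet(Interval(-1/6, 4/91), Interval.Lopen(5/2, pi)), ProductSet(Interval.Lopen(2/9, 5/2), Interval.Ropen(2/9, 37/8)))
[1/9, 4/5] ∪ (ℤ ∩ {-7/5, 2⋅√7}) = [1/9, 4/5]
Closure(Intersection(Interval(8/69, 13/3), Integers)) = Range(1, 5, 1)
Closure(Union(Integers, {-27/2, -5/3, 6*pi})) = Union({-27/2, -5/3, 6*pi}, Integers)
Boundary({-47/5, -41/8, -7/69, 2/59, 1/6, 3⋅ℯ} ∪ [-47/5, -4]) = {-47/5, -4, -7/69, 2/59, 1/6, 3⋅ℯ}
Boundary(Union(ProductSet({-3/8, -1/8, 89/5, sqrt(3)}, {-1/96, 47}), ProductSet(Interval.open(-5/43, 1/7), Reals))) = Union(ProductSet({-5/43, 1/7}, Reals), ProductSet({-3/8, -1/8, 89/5, sqrt(3)}, {-1/96, 47}))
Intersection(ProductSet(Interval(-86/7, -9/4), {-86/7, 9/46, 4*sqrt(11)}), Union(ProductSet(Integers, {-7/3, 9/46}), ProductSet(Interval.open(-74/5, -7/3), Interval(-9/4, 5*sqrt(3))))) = ProductSet(Interval.Ropen(-86/7, -7/3), {9/46})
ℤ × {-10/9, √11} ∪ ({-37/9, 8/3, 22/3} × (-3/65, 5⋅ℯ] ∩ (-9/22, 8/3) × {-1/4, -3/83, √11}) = ℤ × {-10/9, √11}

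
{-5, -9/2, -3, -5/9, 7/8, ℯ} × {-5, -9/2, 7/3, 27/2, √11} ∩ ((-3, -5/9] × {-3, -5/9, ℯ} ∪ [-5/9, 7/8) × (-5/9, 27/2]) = {-5/9} × {7/3, 27/2, √11}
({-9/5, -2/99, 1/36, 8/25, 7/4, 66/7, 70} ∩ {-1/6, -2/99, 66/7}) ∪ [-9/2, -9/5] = [-9/2, -9/5] ∪ {-2/99, 66/7}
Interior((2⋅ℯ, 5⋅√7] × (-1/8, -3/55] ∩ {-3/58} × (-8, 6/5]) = ∅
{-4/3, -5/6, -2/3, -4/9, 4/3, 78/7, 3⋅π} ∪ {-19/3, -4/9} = {-19/3, -4/3, -5/6, -2/3, -4/9, 4/3, 78/7, 3⋅π}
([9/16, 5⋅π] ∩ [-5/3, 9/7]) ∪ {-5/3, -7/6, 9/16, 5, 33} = {-5/3, -7/6, 5, 33} ∪ [9/16, 9/7]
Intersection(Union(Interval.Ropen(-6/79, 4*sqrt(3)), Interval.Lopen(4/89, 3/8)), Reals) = Interval.Ropen(-6/79, 4*sqrt(3))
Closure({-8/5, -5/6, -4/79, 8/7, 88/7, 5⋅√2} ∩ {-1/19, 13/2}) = ∅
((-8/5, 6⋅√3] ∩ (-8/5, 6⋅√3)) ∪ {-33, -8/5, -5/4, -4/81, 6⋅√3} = {-33} ∪ [-8/5, 6⋅√3]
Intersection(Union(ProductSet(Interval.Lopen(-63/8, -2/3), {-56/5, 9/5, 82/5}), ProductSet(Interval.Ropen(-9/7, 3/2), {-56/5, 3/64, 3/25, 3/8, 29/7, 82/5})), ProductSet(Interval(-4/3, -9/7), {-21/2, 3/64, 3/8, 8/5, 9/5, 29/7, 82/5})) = Union(ProductSet({-9/7}, {3/64, 3/8, 29/7, 82/5}), ProductSet(Interval(-4/3, -9/7), {9/5, 82/5}))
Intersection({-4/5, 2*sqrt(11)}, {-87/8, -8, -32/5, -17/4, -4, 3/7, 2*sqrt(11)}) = {2*sqrt(11)}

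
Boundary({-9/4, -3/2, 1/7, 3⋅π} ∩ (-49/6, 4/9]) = {-9/4, -3/2, 1/7}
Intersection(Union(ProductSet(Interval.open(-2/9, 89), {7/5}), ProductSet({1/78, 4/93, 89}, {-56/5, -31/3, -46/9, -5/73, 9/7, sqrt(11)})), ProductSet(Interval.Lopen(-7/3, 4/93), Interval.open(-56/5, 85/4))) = Union(ProductSet({1/78, 4/93}, {-31/3, -46/9, -5/73, 9/7, sqrt(11)}), ProductSet(Interval.Lopen(-2/9, 4/93), {7/5}))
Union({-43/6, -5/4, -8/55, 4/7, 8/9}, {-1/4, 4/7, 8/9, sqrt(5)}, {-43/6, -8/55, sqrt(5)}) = {-43/6, -5/4, -1/4, -8/55, 4/7, 8/9, sqrt(5)}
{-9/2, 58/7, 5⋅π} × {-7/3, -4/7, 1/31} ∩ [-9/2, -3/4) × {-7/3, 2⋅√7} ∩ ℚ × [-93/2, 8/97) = {-9/2} × {-7/3}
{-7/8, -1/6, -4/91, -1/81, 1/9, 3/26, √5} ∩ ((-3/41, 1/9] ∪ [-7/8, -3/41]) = {-7/8, -1/6, -4/91, -1/81, 1/9}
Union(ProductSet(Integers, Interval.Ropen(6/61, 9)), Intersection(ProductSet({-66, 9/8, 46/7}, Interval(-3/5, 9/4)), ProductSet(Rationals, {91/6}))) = ProductSet(Integers, Interval.Ropen(6/61, 9))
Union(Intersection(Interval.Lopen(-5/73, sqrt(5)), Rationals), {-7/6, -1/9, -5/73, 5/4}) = Union({-7/6, -1/9, -5/73}, Intersection(Interval.Lopen(-5/73, sqrt(5)), Rationals))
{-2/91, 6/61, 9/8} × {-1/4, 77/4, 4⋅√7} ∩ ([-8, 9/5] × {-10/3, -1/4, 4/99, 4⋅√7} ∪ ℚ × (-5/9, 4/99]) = {-2/91, 6/61, 9/8} × {-1/4, 4⋅√7}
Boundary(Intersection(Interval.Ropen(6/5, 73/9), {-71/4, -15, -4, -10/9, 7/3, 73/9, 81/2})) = {7/3}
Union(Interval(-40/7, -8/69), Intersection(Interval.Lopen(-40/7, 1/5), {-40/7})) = Interval(-40/7, -8/69)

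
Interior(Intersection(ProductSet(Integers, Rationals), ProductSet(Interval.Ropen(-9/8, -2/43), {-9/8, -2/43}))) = EmptySet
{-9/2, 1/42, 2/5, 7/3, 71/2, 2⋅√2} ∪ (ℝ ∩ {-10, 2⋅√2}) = {-10, -9/2, 1/42, 2/5, 7/3, 71/2, 2⋅√2}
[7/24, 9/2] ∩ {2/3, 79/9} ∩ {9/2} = ∅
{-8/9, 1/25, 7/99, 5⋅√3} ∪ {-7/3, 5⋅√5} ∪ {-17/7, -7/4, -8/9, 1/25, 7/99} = {-17/7, -7/3, -7/4, -8/9, 1/25, 7/99, 5⋅√3, 5⋅√5}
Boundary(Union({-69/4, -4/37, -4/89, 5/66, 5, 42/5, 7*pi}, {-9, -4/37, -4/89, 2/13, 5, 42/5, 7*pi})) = {-69/4, -9, -4/37, -4/89, 5/66, 2/13, 5, 42/5, 7*pi}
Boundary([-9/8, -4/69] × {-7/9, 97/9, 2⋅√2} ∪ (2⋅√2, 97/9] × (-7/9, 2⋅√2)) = ([-9/8, -4/69] × {-7/9, 97/9, 2⋅√2}) ∪ ({97/9, 2⋅√2} × [-7/9, 2⋅√2]) ∪ ([2⋅√2, 97/9] × {-7/9, 2⋅√2})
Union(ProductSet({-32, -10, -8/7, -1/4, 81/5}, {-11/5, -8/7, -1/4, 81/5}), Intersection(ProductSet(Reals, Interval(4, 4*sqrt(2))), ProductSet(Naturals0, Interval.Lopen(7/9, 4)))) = Union(ProductSet({-32, -10, -8/7, -1/4, 81/5}, {-11/5, -8/7, -1/4, 81/5}), ProductSet(Naturals0, {4}))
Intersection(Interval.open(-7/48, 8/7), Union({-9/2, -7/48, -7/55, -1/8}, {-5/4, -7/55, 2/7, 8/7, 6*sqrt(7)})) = {-7/55, -1/8, 2/7}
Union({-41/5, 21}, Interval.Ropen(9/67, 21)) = Union({-41/5}, Interval(9/67, 21))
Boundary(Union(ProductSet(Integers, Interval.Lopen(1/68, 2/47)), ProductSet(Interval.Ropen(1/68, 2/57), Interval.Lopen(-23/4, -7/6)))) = Union(ProductSet({1/68, 2/57}, Interval(-23/4, -7/6)), ProductSet(Integers, Interval(1/68, 2/47)), ProductSet(Interval(1/68, 2/57), {-23/4, -7/6}))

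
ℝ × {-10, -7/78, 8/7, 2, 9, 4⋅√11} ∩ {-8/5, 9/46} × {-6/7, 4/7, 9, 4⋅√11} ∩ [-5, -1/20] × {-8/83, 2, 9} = {-8/5} × {9}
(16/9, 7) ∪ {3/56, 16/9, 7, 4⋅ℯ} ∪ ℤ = ℤ ∪ {3/56, 4⋅ℯ} ∪ [16/9, 7]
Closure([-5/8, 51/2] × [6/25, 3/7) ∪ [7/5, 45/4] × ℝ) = ([7/5, 45/4] × ℝ) ∪ ({-5/8, 51/2} × [6/25, 3/7]) ∪ ([-5/8, 51/2] × [6/25, 3/7)) ∪ (([-5/8, 7/5] ∪ [45/4, 51/2]) × {6/25, 3/7})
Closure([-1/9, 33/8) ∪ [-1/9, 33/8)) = [-1/9, 33/8]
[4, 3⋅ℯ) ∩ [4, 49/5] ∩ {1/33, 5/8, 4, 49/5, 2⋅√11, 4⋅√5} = {4, 2⋅√11}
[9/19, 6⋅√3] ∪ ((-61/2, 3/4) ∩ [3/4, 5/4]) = [9/19, 6⋅√3]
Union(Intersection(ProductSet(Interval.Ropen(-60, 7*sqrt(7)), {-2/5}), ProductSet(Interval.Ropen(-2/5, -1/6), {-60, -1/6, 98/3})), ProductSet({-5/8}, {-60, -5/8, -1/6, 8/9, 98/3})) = ProductSet({-5/8}, {-60, -5/8, -1/6, 8/9, 98/3})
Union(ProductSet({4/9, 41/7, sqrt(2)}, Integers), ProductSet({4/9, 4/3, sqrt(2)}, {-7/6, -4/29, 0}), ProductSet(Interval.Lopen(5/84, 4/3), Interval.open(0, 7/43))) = Union(ProductSet({4/9, 4/3, sqrt(2)}, {-7/6, -4/29, 0}), ProductSet({4/9, 41/7, sqrt(2)}, Integers), ProductSet(Interval.Lopen(5/84, 4/3), Interval.open(0, 7/43)))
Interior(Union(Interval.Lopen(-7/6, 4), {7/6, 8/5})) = Interval.open(-7/6, 4)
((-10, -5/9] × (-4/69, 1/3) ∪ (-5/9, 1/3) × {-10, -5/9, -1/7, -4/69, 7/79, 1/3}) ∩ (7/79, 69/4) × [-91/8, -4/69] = (7/79, 1/3) × {-10, -5/9, -1/7, -4/69}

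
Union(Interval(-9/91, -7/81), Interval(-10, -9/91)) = Interval(-10, -7/81)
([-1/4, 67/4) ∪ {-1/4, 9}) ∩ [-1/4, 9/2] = [-1/4, 9/2]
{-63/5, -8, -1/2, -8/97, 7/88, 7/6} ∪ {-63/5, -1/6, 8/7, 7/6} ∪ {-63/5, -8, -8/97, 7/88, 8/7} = {-63/5, -8, -1/2, -1/6, -8/97, 7/88, 8/7, 7/6}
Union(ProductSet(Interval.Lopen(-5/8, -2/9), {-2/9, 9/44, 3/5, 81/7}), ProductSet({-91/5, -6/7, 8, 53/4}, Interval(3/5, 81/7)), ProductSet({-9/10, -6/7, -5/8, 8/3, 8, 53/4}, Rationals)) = Union(ProductSet({-91/5, -6/7, 8, 53/4}, Interval(3/5, 81/7)), ProductSet({-9/10, -6/7, -5/8, 8/3, 8, 53/4}, Rationals), ProductSet(Interval.Lopen(-5/8, -2/9), {-2/9, 9/44, 3/5, 81/7}))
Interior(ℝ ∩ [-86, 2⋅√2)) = (-86, 2⋅√2)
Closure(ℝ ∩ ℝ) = ℝ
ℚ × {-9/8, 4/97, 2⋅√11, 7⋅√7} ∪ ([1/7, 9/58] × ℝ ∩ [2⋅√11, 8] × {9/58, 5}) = ℚ × {-9/8, 4/97, 2⋅√11, 7⋅√7}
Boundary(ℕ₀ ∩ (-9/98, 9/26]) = {0}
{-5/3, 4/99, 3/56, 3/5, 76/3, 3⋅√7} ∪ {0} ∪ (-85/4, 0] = (-85/4, 0] ∪ {4/99, 3/56, 3/5, 76/3, 3⋅√7}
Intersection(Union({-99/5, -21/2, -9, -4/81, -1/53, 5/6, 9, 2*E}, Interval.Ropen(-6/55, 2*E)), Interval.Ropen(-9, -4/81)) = Union({-9}, Interval.Ropen(-6/55, -4/81))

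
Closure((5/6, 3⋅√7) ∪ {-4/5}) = {-4/5} ∪ [5/6, 3⋅√7]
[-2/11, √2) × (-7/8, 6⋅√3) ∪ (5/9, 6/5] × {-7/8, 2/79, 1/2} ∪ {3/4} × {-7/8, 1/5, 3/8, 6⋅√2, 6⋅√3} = ((5/9, 6/5] × {-7/8, 2/79, 1/2}) ∪ ({3/4} × {-7/8, 1/5, 3/8, 6⋅√2, 6⋅√3}) ∪ ([-2/11, √2) × (-7/8, 6⋅√3))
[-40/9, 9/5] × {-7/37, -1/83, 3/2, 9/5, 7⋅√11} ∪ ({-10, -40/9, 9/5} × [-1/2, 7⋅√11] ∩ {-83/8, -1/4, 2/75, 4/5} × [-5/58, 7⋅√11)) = [-40/9, 9/5] × {-7/37, -1/83, 3/2, 9/5, 7⋅√11}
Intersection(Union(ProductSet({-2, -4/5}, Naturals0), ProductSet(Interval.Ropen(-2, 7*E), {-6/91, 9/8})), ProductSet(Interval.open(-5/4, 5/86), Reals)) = Union(ProductSet({-4/5}, Naturals0), ProductSet(Interval.open(-5/4, 5/86), {-6/91, 9/8}))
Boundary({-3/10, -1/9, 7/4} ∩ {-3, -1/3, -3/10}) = {-3/10}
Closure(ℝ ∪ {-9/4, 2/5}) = ℝ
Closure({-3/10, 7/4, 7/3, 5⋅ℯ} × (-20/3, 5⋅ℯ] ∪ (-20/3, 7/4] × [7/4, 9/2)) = ({-20/3, 7/4} × [7/4, 9/2]) ∪ ([-20/3, 7/4] × {7/4, 9/2}) ∪ ((-20/3, 7/4] × [7/4, 9/2)) ∪ ({-3/10, 7/4, 7/3, 5⋅ℯ} × [-20/3, 5⋅ℯ])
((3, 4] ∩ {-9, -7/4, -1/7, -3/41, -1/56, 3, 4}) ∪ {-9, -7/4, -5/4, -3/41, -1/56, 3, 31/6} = {-9, -7/4, -5/4, -3/41, -1/56, 3, 4, 31/6}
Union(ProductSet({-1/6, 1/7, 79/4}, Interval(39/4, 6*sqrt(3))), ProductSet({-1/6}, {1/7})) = Union(ProductSet({-1/6}, {1/7}), ProductSet({-1/6, 1/7, 79/4}, Interval(39/4, 6*sqrt(3))))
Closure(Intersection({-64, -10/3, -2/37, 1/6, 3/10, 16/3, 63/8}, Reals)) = {-64, -10/3, -2/37, 1/6, 3/10, 16/3, 63/8}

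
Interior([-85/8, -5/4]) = (-85/8, -5/4)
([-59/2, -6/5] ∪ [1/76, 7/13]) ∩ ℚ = (ℚ ∩ [-59/2, -6/5]) ∪ (ℚ ∩ [1/76, 7/13])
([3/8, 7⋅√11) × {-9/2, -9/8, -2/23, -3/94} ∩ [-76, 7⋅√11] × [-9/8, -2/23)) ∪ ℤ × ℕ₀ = (ℤ × ℕ₀) ∪ ([3/8, 7⋅√11) × {-9/8})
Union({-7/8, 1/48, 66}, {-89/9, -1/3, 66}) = {-89/9, -7/8, -1/3, 1/48, 66}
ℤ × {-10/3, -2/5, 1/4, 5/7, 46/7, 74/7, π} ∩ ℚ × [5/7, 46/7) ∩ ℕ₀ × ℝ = ℕ₀ × {5/7, π}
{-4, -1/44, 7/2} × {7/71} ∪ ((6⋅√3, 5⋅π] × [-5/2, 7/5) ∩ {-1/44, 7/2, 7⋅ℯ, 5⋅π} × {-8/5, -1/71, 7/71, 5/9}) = ({-4, -1/44, 7/2} × {7/71}) ∪ ({5⋅π} × {-8/5, -1/71, 7/71, 5/9})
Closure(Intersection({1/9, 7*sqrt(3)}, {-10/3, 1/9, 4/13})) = {1/9}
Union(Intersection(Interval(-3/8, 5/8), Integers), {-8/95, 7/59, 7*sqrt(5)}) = Union({-8/95, 7/59, 7*sqrt(5)}, Range(0, 1, 1))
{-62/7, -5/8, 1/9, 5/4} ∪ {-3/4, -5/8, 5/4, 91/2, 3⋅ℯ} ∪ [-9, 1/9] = [-9, 1/9] ∪ {5/4, 91/2, 3⋅ℯ}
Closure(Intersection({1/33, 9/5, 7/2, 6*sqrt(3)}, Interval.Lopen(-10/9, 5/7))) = {1/33}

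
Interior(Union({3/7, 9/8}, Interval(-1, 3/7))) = Interval.open(-1, 3/7)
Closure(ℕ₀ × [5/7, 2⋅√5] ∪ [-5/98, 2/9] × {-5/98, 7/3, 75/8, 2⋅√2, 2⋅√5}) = (ℕ₀ × [5/7, 2⋅√5]) ∪ ([-5/98, 2/9] × {-5/98, 7/3, 75/8, 2⋅√2, 2⋅√5})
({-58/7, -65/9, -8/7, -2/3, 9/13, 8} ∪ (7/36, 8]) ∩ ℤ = {1, 2, …, 8}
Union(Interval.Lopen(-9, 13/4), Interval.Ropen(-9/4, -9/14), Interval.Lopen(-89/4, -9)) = Interval.Lopen(-89/4, 13/4)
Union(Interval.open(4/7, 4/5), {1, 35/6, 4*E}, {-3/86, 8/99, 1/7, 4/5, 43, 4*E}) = Union({-3/86, 8/99, 1/7, 1, 35/6, 43, 4*E}, Interval.Lopen(4/7, 4/5))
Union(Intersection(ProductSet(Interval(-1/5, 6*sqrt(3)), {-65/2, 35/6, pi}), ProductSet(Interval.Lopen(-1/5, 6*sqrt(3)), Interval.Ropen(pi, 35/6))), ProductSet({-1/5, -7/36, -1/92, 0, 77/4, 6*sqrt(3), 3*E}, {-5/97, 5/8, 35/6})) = Union(ProductSet({-1/5, -7/36, -1/92, 0, 77/4, 6*sqrt(3), 3*E}, {-5/97, 5/8, 35/6}), ProductSet(Interval.Lopen(-1/5, 6*sqrt(3)), {pi}))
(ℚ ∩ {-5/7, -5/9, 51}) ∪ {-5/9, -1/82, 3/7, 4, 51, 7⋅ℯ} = {-5/7, -5/9, -1/82, 3/7, 4, 51, 7⋅ℯ}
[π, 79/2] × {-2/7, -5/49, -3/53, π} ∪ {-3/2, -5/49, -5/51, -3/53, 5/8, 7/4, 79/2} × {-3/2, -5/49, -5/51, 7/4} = ([π, 79/2] × {-2/7, -5/49, -3/53, π}) ∪ ({-3/2, -5/49, -5/51, -3/53, 5/8, 7/4, 79/2} × {-3/2, -5/49, -5/51, 7/4})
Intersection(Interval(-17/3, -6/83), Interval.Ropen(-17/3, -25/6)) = Interval.Ropen(-17/3, -25/6)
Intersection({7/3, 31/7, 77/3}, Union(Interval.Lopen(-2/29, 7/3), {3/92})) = {7/3}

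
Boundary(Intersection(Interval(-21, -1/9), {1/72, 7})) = EmptySet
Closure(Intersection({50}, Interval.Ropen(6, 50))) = EmptySet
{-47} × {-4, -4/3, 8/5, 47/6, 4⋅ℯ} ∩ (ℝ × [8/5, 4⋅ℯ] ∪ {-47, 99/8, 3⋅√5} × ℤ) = {-47} × {-4, 8/5, 47/6, 4⋅ℯ}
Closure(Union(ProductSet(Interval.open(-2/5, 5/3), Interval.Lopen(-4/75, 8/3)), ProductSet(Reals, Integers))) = Union(ProductSet({-2/5, 5/3}, Interval(-4/75, 8/3)), ProductSet(Interval(-oo, oo), Integers), ProductSet(Interval(-2/5, 5/3), {-4/75, 8/3}), ProductSet(Interval.open(-2/5, 5/3), Interval.Lopen(-4/75, 8/3)))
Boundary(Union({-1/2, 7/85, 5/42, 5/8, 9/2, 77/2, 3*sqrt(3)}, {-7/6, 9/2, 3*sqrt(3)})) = {-7/6, -1/2, 7/85, 5/42, 5/8, 9/2, 77/2, 3*sqrt(3)}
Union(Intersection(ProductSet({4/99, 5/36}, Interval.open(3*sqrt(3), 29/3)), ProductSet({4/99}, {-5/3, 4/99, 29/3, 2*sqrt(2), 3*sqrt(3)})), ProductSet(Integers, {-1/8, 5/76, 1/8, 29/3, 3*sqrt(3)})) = ProductSet(Integers, {-1/8, 5/76, 1/8, 29/3, 3*sqrt(3)})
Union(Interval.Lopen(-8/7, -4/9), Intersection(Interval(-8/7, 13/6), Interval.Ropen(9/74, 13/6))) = Union(Interval.Lopen(-8/7, -4/9), Interval.Ropen(9/74, 13/6))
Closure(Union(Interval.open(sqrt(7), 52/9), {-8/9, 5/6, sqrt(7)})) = Union({-8/9, 5/6}, Interval(sqrt(7), 52/9))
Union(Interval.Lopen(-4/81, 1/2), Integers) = Union(Integers, Interval.Lopen(-4/81, 1/2))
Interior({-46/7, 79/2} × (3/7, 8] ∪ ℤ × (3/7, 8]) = ∅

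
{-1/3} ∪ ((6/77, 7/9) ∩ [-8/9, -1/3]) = {-1/3}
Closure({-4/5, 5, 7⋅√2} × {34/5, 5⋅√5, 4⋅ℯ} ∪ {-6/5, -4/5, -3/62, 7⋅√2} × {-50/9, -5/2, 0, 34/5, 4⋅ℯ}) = ({-6/5, -4/5, -3/62, 7⋅√2} × {-50/9, -5/2, 0, 34/5, 4⋅ℯ}) ∪ ({-4/5, 5, 7⋅√2} × {34/5, 5⋅√5, 4⋅ℯ})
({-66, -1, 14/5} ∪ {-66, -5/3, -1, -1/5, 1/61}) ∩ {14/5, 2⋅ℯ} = {14/5}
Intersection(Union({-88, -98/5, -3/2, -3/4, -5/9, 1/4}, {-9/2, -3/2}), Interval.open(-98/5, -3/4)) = {-9/2, -3/2}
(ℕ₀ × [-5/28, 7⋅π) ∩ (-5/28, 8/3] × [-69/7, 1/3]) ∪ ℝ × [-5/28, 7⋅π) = ℝ × [-5/28, 7⋅π)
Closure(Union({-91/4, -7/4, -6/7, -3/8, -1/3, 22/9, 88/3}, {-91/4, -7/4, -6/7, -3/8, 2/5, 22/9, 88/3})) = {-91/4, -7/4, -6/7, -3/8, -1/3, 2/5, 22/9, 88/3}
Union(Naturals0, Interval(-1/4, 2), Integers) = Union(Integers, Interval(-1/4, 2))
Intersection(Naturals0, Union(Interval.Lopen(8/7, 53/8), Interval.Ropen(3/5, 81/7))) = Range(1, 12, 1)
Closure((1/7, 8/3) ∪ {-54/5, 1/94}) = {-54/5, 1/94} ∪ [1/7, 8/3]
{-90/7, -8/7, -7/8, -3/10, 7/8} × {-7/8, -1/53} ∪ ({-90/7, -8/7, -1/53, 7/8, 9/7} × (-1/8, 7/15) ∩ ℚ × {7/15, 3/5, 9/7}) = {-90/7, -8/7, -7/8, -3/10, 7/8} × {-7/8, -1/53}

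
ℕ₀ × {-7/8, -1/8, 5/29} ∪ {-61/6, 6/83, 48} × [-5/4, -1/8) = (ℕ₀ × {-7/8, -1/8, 5/29}) ∪ ({-61/6, 6/83, 48} × [-5/4, -1/8))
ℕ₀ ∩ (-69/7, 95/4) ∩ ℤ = {0, 1, …, 23}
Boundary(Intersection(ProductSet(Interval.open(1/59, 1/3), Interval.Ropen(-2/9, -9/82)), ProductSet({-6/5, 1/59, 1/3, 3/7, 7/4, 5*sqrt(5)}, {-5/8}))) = EmptySet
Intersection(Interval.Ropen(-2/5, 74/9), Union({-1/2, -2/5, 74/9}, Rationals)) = Intersection(Interval.Ropen(-2/5, 74/9), Rationals)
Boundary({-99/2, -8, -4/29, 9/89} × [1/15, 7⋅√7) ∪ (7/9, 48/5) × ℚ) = ([7/9, 48/5] × ℝ) ∪ ({-99/2, -8, -4/29, 9/89} × [1/15, 7⋅√7])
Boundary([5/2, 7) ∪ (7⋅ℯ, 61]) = {5/2, 7, 61, 7⋅ℯ}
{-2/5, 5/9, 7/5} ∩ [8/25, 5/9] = {5/9}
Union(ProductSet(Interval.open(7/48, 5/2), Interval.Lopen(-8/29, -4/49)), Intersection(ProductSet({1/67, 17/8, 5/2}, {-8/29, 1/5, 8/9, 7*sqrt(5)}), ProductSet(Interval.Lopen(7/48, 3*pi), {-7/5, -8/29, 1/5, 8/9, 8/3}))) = Union(ProductSet({17/8, 5/2}, {-8/29, 1/5, 8/9}), ProductSet(Interval.open(7/48, 5/2), Interval.Lopen(-8/29, -4/49)))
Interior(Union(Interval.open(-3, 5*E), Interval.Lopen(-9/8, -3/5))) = Interval.open(-3, 5*E)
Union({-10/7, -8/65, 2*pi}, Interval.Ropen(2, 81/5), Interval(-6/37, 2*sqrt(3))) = Union({-10/7}, Interval.Ropen(-6/37, 81/5))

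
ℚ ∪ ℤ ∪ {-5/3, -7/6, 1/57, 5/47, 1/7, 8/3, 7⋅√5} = ℚ ∪ {7⋅√5}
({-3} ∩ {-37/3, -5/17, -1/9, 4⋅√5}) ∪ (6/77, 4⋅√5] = (6/77, 4⋅√5]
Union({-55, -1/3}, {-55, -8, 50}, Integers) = Union({-1/3}, Integers)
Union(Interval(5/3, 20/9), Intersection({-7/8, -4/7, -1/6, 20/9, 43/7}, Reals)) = Union({-7/8, -4/7, -1/6, 43/7}, Interval(5/3, 20/9))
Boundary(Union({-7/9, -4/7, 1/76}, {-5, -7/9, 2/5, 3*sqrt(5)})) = {-5, -7/9, -4/7, 1/76, 2/5, 3*sqrt(5)}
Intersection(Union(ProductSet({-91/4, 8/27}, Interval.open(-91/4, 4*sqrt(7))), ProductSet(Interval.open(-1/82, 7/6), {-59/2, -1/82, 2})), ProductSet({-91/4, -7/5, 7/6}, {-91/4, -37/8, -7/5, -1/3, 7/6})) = ProductSet({-91/4}, {-37/8, -7/5, -1/3, 7/6})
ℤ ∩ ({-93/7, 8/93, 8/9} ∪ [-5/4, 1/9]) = {-1, 0}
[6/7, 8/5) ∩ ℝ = [6/7, 8/5)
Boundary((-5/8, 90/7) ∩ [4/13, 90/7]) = {4/13, 90/7}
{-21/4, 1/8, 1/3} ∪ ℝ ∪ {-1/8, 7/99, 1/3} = ℝ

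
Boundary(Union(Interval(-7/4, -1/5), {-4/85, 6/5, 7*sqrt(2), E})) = {-7/4, -1/5, -4/85, 6/5, 7*sqrt(2), E}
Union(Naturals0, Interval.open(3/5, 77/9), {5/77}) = Union({5/77}, Interval.open(3/5, 77/9), Naturals0)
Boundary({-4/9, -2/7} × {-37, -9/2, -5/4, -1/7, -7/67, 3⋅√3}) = {-4/9, -2/7} × {-37, -9/2, -5/4, -1/7, -7/67, 3⋅√3}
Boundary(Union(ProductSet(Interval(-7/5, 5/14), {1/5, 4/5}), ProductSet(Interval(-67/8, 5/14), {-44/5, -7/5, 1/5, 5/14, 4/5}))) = ProductSet(Interval(-67/8, 5/14), {-44/5, -7/5, 1/5, 5/14, 4/5})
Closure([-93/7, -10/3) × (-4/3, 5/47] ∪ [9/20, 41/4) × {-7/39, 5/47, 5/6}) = ({-93/7, -10/3} × [-4/3, 5/47]) ∪ ([-93/7, -10/3] × {-4/3, 5/47}) ∪ ([9/20, 41/4] × {-7/39, 5/47, 5/6}) ∪ ([-93/7, -10/3) × (-4/3, 5/47])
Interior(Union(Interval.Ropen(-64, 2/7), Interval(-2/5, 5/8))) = Interval.open(-64, 5/8)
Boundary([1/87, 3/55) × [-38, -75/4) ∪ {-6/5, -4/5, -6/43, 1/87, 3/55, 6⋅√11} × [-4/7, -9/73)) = ({1/87, 3/55} × [-38, -75/4]) ∪ ([1/87, 3/55] × {-38, -75/4}) ∪ ({-6/5, -4/5, -6/43, 1/87, 3/55, 6⋅√11} × [-4/7, -9/73])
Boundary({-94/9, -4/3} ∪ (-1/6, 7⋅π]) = {-94/9, -4/3, -1/6, 7⋅π}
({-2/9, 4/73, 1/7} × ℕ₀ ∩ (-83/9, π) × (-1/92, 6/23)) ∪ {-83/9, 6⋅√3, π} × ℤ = ({-2/9, 4/73, 1/7} × {0}) ∪ ({-83/9, 6⋅√3, π} × ℤ)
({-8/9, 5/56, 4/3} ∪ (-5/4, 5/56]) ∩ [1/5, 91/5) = {4/3}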